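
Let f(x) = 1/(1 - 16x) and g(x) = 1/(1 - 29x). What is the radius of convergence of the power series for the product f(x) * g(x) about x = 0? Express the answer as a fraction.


The radius of 1/(1 - 16x) is 1/16 (nearest singularity at x = 1/16), and the radius of 1/(1 - 29x) is 1/29.
The product f(x)*g(x) = 1/((1 - 16x)(1 - 29x)) has singularities at both 1/16 and 1/29, so its radius of convergence is the distance to the nearest one:
min(1/16, 1/29) = 1/29.

1/29


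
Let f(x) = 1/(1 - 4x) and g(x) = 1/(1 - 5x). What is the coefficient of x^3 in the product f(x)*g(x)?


The coefficient of x^n in f*g is the Cauchy product: sum_{k=0}^{n} a^k * b^(n-k).
With a=4, b=5, n=3:
sum_{k=0}^{3} 4^k * 5^(3-k)
= 369

369


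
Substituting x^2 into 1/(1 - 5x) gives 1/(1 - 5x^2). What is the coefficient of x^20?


The coefficient of x^(2m) in 1/(1 - 5x^2) is 5^m.
With n = 20 = 2*10, the coefficient is 5^10 = 9765625.

9765625


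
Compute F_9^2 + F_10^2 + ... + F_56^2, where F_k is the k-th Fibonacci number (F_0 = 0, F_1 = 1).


There is a standard identity sum_{k=0}^{N} F_k^2 = F_N * F_{N+1} (proved inductively from the telescoping relation F_k^2 = F_k F_{k+1} - F_{k-1} F_k). Then
sum_{k=9}^{56} F_k^2 = F_56 F_57 - F_8 F_9.
Computing: F_56 = 225851433717, F_57 = 365435296162, F_8 = 21, F_9 = 34.
Sum = 225851433717 * 365435296162 - 21 * 34 = 82534085568984207493440.

82534085568984207493440


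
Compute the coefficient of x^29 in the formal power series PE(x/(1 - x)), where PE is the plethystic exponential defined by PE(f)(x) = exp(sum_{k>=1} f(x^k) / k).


For f(x) = x/(1 - x) we have
sum_{k>=1} f(x^k) / k = sum_{k>=1} (1/k) * x^k / (1 - x^k) = sum_{k, m >= 1} x^(k m) / k,
which after exponentiating simplifies to
PE(x/(1 - x)) = prod_{k>=1} 1 / (1 - x^k).
This is the generating function for the partition function p(n), so the coefficient of x^29 is p(29).
Computing p(29) by dynamic programming over parts 1, 2, ..., 29: p(29) = 4565.

4565


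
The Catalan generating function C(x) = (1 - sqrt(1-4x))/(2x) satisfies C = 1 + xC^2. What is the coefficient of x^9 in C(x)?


Substituting x -> x scales the n-th coefficient by 1, so [x^9] C(x) = C_9.
C_9 = C(2*9, 9)/(10) = 48620/10 = 4862.
= 4862.

4862


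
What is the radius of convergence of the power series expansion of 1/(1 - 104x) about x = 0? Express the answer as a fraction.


Expanding 1/(1 - 104x) = sum_{k>=0} 104^k x^k, the series converges when |104x| < 1, i.e., |x| < 1/104.
So the radius of convergence is 1/104 = 1/104.

1/104


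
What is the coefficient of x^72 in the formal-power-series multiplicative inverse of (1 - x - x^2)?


Let the inverse be f(x) = sum_{k>=0} a_k x^k. From f(x) * (1 - x - x^2) = 1 and matching coefficients:
 x^0: a_0 = 1.
 x^1: a_1 - a_0 = 0, so a_1 = 1.
 x^k (k >= 2): a_k - a_{k-1} - a_{k-2} = 0, i.e. a_k = a_{k-1} + a_{k-2}.
This is the Fibonacci-type recurrence shifted so that a_0 = a_1 = 1.
Iterating: a_0=1, a_1=1, a_2=2, a_3=3, a_4=5, a_5=8, a_6=13, a_7=21, a_8=34, a_9=55, ...
a_72 = 806515533049393.

806515533049393


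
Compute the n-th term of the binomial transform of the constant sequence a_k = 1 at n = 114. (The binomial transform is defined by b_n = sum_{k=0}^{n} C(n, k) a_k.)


With a_k = 1 for all k, b_n = sum_{k=0}^{n} C(n, k) = 2^n by the binomial theorem.
For n = 114: 2^114 = 20769187434139310514121985316880384.

20769187434139310514121985316880384


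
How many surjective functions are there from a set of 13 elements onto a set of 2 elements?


By inclusion-exclusion on which target elements are missed, the number of surjections from an n-set onto a k-set is
surj(n, k) = sum_{j=0}^{k} (-1)^j C(k, j) (k - j)^n.
Equivalently surj(n, k) = k! * S(n, k), where S(n, k) is the Stirling number of the second kind.
For n = 13, k = 2:
S(13, 2) = 4095, so
surj = 2! * 4095 = 2 * 4095 = 8190.

8190


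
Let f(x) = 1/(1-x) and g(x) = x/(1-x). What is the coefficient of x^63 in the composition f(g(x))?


First simplify the composition: f(g(x)) = 1/(1 - x/(1-x)) = (1-x)/((1-x) - x) = (1-x)/(1-2x).
Now extract the coefficient. Write (1-x)/(1-2x) = 1/(1-2x) - x/(1-2x).
The coefficient of x^n in 1/(1-2x) is 2^n, and in x/(1-2x) is 2^(n-1) (for n >= 1).
So the coefficient of x^63 is 2^63 - 2^62 = 9223372036854775808 - 4611686018427387904 = 4611686018427387904.

4611686018427387904


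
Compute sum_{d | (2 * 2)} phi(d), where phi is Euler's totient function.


First, 2 * 2 = 4. One classical identity is sum_{d | n} phi(d) = n (each k in [1, n] has a unique gcd with n, and among the k's with gcd(k, n) = n/d there are phi(d) of them). So the sum equals 4. We also verify directly:
Divisors of 4: 1, 2, 4.
phi values: 1, 1, 2.
Sum = 4.

4


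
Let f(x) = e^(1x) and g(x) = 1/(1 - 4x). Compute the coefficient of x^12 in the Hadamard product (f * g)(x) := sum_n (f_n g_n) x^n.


Expanding: f_k = 1^k/k! (from e^(1x)) and g_k = 4^k (from 1/(1 - 4x)). So the Hadamard coefficient (f * g)_k = 1^k 4^k / k! = (4)^k / k!.
For k = 12: 4^12/12! = 16777216/479001600 = 16384/467775.

16384/467775


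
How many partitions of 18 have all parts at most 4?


Using the generating function (1-x)^(-1)(1-x^2)^(-1)...(1-x^4)^(-1),
the coefficient of x^18 counts these restricted partitions.
Result = 84

84


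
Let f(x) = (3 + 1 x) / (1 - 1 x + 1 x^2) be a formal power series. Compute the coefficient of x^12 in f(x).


Write f(x) = sum_{k>=0} a_k x^k. Multiplying both sides by 1 - 1 x + 1 x^2 gives
(1 - 1 x + 1 x^2) sum_{k>=0} a_k x^k = 3 + 1 x.
Matching coefficients:
 x^0: a_0 = 3
 x^1: a_1 - 1 a_0 = 1  =>  a_1 = 1*3 + 1 = 4
 x^k (k >= 2): a_k = 1 a_{k-1} - 1 a_{k-2}.
Iterating: a_2 = 1, a_3 = -3, a_4 = -4, a_5 = -1, a_6 = 3, a_7 = 4, a_8 = 1, a_9 = -3, a_10 = -4, a_11 = -1, a_12 = 3.
So the coefficient of x^12 is 3.

3


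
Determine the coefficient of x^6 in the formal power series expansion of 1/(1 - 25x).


The geometric series identity gives 1/(1 - c x) = sum_{k>=0} c^k x^k, so the coefficient of x^k is c^k.
Here c = 25 and k = 6.
Computing: 25^6 = 244140625

244140625


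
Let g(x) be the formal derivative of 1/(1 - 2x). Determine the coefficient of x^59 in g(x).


Differentiate termwise: d/dx sum_{k>=0} 2^k x^k = sum_{k>=1} k 2^k x^(k-1) = sum_{j>=0} (j+1) 2^(j+1) x^j.
Equivalently, d/dx [1/(1 - 2x)] = 2/(1 - 2x)^2.
For j = 59: 60 * 2^60 = 60 * 1152921504606846976 = 69175290276410818560.

69175290276410818560


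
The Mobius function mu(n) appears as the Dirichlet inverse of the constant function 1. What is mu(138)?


138 = 2 * 3 * 23 (all distinct primes).
mu(138) = (-1)^3 = -1

-1


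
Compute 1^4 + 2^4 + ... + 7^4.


This power sum has a closed form given by Faulhaber's formula
sum_{k=1}^{m} k^p = (1 / (p + 1)) * sum_{j=0}^{p} C(p + 1, j) B_j m^(p + 1 - j),
but for small m direct computation is fastest:
1 + 16 + 81 + 256 + 625 + 1296 + 2401 = 4676.

4676


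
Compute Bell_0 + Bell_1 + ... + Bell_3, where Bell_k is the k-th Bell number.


Recall Bell_k counts set partitions of a k-set (with Bell_0 = 1 by convention).
Bell_0 through Bell_3: 1, 1, 2, 5
Sum = 1 + 1 + 2 + 5 = 9.

9


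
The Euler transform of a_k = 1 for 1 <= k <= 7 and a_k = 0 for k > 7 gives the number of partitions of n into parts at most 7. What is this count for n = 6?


Partitions of 6 into parts at most 7:
Using generating function (1-x)^(-1)(1-x^2)^(-1)...(1-x^7)^(-1),
the coefficient of x^6 = 11

11


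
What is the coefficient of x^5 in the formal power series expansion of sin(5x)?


The Maclaurin series is sin(t) = sum_{k>=0} (-1)^k t^(2k+1) / (2k+1)!, so substituting t = 5x, only odd powers of x are nonzero, with coefficient of x^(2k+1) equal to (-1)^k 5^(2k+1) / (2k+1)!.
Write 5 = 2*2 + 1, giving the coefficient (-1)^2 * 5^5 / 5! = 3125/120 = 625/24.

625/24


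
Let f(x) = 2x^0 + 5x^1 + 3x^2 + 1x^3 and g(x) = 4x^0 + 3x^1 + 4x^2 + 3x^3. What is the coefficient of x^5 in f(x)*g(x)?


Cauchy product at x^5:
3*3 + 1*4
= 13

13


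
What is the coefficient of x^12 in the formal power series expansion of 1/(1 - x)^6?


The expansion 1/(1 - x)^r = sum_{k>=0} C(k + r - 1, r - 1) x^k follows from the multiset / negative-binomial theorem (or from repeated differentiation of the geometric series).
For r = 6 and k = 12:
C(17, 5) = 355687428096000 / (120 * 479001600) = 6188.

6188


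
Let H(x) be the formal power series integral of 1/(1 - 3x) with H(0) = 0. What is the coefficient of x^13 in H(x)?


1/(1 - 3x) = sum_{k>=0} 3^k x^k. Integrating termwise with H(0) = 0:
H(x) = sum_{k>=0} 3^k x^(k+1) / (k+1) = sum_{m>=1} 3^(m-1) x^m / m.
For m = 13: 3^12/13 = 531441/13 = 531441/13.

531441/13


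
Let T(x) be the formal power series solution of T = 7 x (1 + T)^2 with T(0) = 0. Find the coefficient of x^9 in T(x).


Apply the Lagrange inversion formula: if T = 7 x * phi(T) with phi(t) = (1 + t)^2, then [x^n] T = 7^n * (1/n) [t^(n-1)] phi(t)^n = 7^n * (1/n) [t^(n-1)] (1 + t)^(2n) = 7^n * (1/n) C(2n, n-1).
Using the identity C(2n, n-1) = C(2n, n) * n / (n+1), the unscaled factor equals C(2n, n) / (n+1) = C_n, the n-th Catalan number.
For n = 9: C_9 = C(18, 9) / 10 = 48620/10 = 4862.
With the 7^9 = 40353607 factor, the coefficient is 40353607 * 4862 = 196199237234.

196199237234


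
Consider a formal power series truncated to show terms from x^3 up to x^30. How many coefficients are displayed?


From x^3 to x^30 inclusive, the count is 30 - 3 + 1 = 28.

28


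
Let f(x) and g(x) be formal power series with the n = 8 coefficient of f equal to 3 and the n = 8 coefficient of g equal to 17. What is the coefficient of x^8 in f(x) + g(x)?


Addition of formal power series is termwise.
The coefficient of x^8 in f + g = 3 + 17
= 20

20


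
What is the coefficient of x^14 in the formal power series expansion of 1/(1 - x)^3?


The expansion 1/(1 - x)^r = sum_{k>=0} C(k + r - 1, r - 1) x^k follows from the multiset / negative-binomial theorem (or from repeated differentiation of the geometric series).
For r = 3 and k = 14:
C(16, 2) = 20922789888000 / (2 * 87178291200) = 120.

120


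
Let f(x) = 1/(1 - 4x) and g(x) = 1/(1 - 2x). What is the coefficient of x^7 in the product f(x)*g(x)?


The coefficient of x^n in f*g is the Cauchy product: sum_{k=0}^{n} a^k * b^(n-k).
With a=4, b=2, n=7:
sum_{k=0}^{7} 4^k * 2^(7-k)
= 32640

32640


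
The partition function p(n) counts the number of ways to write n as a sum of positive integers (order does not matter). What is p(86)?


Using the generating function prod_{k>=1} 1/(1-x^k), we compute p(86).
By dynamic programming over parts 1 through 86:
p(86) = 34262962

34262962


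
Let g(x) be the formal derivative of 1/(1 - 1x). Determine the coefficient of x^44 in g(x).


Differentiate termwise: d/dx sum_{k>=0} 1^k x^k = sum_{k>=1} k 1^k x^(k-1) = sum_{j>=0} (j+1) 1^(j+1) x^j.
Equivalently, d/dx [1/(1 - 1x)] = 1/(1 - 1x)^2.
For j = 44: 45 * 1^45 = 45 * 1 = 45.

45


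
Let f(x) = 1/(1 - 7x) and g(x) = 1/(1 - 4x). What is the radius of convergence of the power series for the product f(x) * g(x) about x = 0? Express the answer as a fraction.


The radius of 1/(1 - 7x) is 1/7 (nearest singularity at x = 1/7), and the radius of 1/(1 - 4x) is 1/4.
The product f(x)*g(x) = 1/((1 - 7x)(1 - 4x)) has singularities at both 1/7 and 1/4, so its radius of convergence is the distance to the nearest one:
min(1/7, 1/4) = 1/7.

1/7


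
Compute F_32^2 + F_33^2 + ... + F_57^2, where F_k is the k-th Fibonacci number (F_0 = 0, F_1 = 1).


There is a standard identity sum_{k=0}^{N} F_k^2 = F_N * F_{N+1} (proved inductively from the telescoping relation F_k^2 = F_k F_{k+1} - F_{k-1} F_k). Then
sum_{k=32}^{57} F_k^2 = F_57 F_58 - F_31 F_32.
Computing: F_57 = 365435296162, F_58 = 591286729879, F_31 = 1346269, F_32 = 2178309.
Sum = 365435296162 * 591286729879 - 1346269 * 2178309 = 216077041247060269545277.

216077041247060269545277


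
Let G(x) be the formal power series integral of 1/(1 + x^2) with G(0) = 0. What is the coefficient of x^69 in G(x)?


1/(1 + x^2) = sum_{j>=0} (-1)^j x^(2j). Integrating termwise with G(0) = 0:
G(x) = sum_{j>=0} (-1)^j x^(2j+1) / (2j+1) = arctan(x).
Only odd powers are nonzero. For x^69 write 69 = 2*34 + 1, giving
(-1)^34 / 69 = 1/69 = 1/69.

1/69


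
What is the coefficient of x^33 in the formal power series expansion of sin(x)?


The Maclaurin series is sin(t) = sum_{k>=0} (-1)^k t^(2k+1) / (2k+1)!, so substituting t = x, only odd powers of x are nonzero, with coefficient of x^(2k+1) equal to (-1)^k / (2k+1)!.
Write 33 = 2*16 + 1, giving the coefficient (-1)^16 / 33! = 1/8683317618811886495518194401280000000 = 1/8683317618811886495518194401280000000.

1/8683317618811886495518194401280000000


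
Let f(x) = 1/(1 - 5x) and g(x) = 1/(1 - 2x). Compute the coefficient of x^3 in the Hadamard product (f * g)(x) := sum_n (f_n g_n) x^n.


f has coefficients f_k = 5^k and g has coefficients g_k = 2^k, so the Hadamard product has coefficient (f*g)_k = 5^k * 2^k = 10^k.
For k = 3: 10^3 = 1000.

1000


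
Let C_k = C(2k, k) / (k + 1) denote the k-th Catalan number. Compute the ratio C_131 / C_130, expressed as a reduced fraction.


Using C_k = (2k)! / (k! (k+1)!), the ratio C_{k+1}/C_k simplifies to
C_{k+1}/C_k = [(2k+2)! / ((k+1)! (k+2)!)] * [k! (k+1)! / (2k)!]
 = (2k+2)(2k+1) / ((k+1)(k+2)) = 2(2k+1) / (k+2).
For k = 130: 2(2*130 + 1) / (130 + 2) = 522/132 = 87/22.

87/22


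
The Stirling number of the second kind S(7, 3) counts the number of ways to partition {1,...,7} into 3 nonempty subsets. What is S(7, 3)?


Using the explicit formula S(n,k) = (1/k!) sum_{j=0}^{k} (-1)^(k-j) C(k,j) j^n:
S(7, 3) = 301
Equivalently, S(n,k) is n! times the coefficient of x^n in the EGF (e^x - 1)^k / k!.

301


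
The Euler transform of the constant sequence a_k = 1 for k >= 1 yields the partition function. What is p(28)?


The Euler transform converts the sequence a_k = 1 into the number of integer partitions.
Using the recurrence or dynamic programming:
p(28) = 3718

3718


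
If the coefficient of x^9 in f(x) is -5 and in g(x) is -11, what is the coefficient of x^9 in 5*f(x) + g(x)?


Scalar multiplication scales coefficients: 5 * -5 = -25.
Then add the g coefficient: -25 + -11
= -36

-36


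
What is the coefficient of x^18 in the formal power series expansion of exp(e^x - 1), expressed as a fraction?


exp(e^x - 1) is the exponential generating function for the Bell numbers Bell_k: exp(e^x - 1) = sum_{k>=0} Bell_k x^k / k!.
So the coefficient of x^18 in exp(e^x - 1) is Bell_18 / 18!.
Computing: Bell_18 = 682076806159 and 18! = 6402373705728000, giving
682076806159/6402373705728000 = 97439543737/914624815104000.

97439543737/914624815104000


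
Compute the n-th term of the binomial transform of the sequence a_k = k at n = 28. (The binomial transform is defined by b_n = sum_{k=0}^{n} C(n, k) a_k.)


With a_k = k, b_n = sum_{k=0}^{n} C(n, k) k. Using k * C(n, k) = n * C(n-1, k-1) gives b_n = n * sum_{k>=1} C(n-1, k-1) = n * 2^(n-1).
For n = 28: 28 * 2^27 = 28 * 134217728 = 3758096384.

3758096384


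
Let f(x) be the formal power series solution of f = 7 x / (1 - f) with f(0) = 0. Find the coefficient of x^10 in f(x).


Apply Lagrange inversion: f = 7 x * phi(f) with phi(t) = 1/(1 - t), so
[x^n] f = 7^n * (1/n) [t^(n-1)] phi(t)^n = 7^n * (1/n) [t^(n-1)] (1 - t)^(-n) = 7^n * (1/n) C(2n - 2, n - 1) = 7^n * C_{n-1}.
For n = 10: C_9 = C(18, 9) / 10 = 48620/10 = 4862.
With the 7^10 = 282475249 factor, the coefficient is 282475249 * 4862 = 1373394660638.

1373394660638


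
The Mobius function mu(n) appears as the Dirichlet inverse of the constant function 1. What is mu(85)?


85 = 5 * 17 (all distinct primes).
mu(85) = (-1)^2 = 1

1


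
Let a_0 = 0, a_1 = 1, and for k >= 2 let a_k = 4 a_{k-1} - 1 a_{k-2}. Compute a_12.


Iterating the recurrence forward:
a_0 = 0
a_1 = 1
a_2 = 4*1 - 1*0 = 4
a_3 = 4*4 - 1*1 = 15
a_4 = 4*15 - 1*4 = 56
a_5 = 4*56 - 1*15 = 209
a_6 = 4*209 - 1*56 = 780
a_7 = 4*780 - 1*209 = 2911
a_8 = 4*2911 - 1*780 = 10864
a_9 = 4*10864 - 1*2911 = 40545
a_10 = 4*40545 - 1*10864 = 151316
a_11 = 4*151316 - 1*40545 = 564719
a_12 = 4*564719 - 1*151316 = 2107560
So a_12 = 2107560.

2107560


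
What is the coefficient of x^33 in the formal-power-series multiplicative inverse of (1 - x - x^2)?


Let the inverse be f(x) = sum_{k>=0} a_k x^k. From f(x) * (1 - x - x^2) = 1 and matching coefficients:
 x^0: a_0 = 1.
 x^1: a_1 - a_0 = 0, so a_1 = 1.
 x^k (k >= 2): a_k - a_{k-1} - a_{k-2} = 0, i.e. a_k = a_{k-1} + a_{k-2}.
This is the Fibonacci-type recurrence shifted so that a_0 = a_1 = 1.
Iterating: a_0=1, a_1=1, a_2=2, a_3=3, a_4=5, a_5=8, a_6=13, a_7=21, a_8=34, a_9=55, ...
a_33 = 5702887.

5702887


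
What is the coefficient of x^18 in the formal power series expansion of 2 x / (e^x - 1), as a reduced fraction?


The exponential generating function for Bernoulli numbers is
x / (e^x - 1) = sum_{k>=0} B_k x^k / k!.
So the coefficient of x^18 in 2 x / (e^x - 1) is 2 B_18 / 18!.
Computing: B_18 = 43867/798, 18! = 6402373705728000, giving
2 * 43867/798 / 6402373705728000 = 43867/2554547108585472000.

43867/2554547108585472000


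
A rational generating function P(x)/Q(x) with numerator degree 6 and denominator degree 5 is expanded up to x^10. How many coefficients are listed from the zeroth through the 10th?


Expanding up to x^10 gives the coefficients for x^0, x^1, ..., x^10.
That is 10 + 1 = 11 coefficients in total.

11


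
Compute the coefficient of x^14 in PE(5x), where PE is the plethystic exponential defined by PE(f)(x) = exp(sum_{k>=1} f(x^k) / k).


With f(x) = 5x, the exponent is sum_{k>=1} 5 x^k / k = 5 * (-ln(1 - x)). Exponentiating:
PE(5x) = exp(-5 ln(1 - x)) = 1/(1 - x)^5.
By the negative binomial expansion, [x^n] 1/(1 - x)^5 = C(n + 4, 4).
For n = 14: C(18, 4) = 3060.

3060


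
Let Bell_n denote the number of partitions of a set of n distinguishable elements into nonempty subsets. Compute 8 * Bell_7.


Bell_7 can be computed from the Bell triangle or from Dobinski's identity Bell_n = (1/e) * sum_{k>=0} k^n / k!.
Computing Bell_7 = 877.
Then 8 * 877 = 7016.

7016


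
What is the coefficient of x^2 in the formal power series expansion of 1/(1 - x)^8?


The negative binomial / multiset identity is
1/(1 - x)^r = sum_{k>=0} C(k + r - 1, r - 1) x^k.
Here r = 8 and k = 2, so the coefficient is
C(2 + 7, 7) = C(9, 7)
= 36

36


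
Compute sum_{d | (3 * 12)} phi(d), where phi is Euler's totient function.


First, 3 * 12 = 36. One classical identity is sum_{d | n} phi(d) = n (each k in [1, n] has a unique gcd with n, and among the k's with gcd(k, n) = n/d there are phi(d) of them). So the sum equals 36. We also verify directly:
Divisors of 36: 1, 2, 3, 4, 6, 9, 12, 18, 36.
phi values: 1, 1, 2, 2, 2, 6, 4, 6, 12.
Sum = 36.

36


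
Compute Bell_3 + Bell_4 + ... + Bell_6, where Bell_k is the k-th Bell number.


Recall Bell_k counts set partitions of a k-set (with Bell_0 = 1 by convention).
Bell_3 through Bell_6: 5, 15, 52, 203
Sum = 5 + 15 + 52 + 203 = 275.

275


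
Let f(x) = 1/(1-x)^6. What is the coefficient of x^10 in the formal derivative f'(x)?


Differentiate: d/dx [ 1/(1-x)^r ] = r / (1-x)^(r+1).
Here r = 6, so f'(x) = 6 / (1-x)^7.
The expansion of 1/(1-x)^(r+1) has coefficient of x^n equal to C(n+r, r).
So the coefficient of x^10 in f'(x) is
6 * C(16, 6) = 6 * 8008 = 48048

48048


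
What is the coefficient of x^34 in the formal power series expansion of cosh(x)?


The Maclaurin series is cosh(t) = sum_{m>=0} t^(2m) / (2m)!, so substituting t = x, only even powers of x are nonzero, with coefficient of x^(2m) equal to 1 / (2m)!.
For x^34 the coefficient is 1/34! = 1/295232799039604140847618609643520000000 = 1/295232799039604140847618609643520000000.

1/295232799039604140847618609643520000000


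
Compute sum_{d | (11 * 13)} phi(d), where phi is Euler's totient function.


First, 11 * 13 = 143. One classical identity is sum_{d | n} phi(d) = n (each k in [1, n] has a unique gcd with n, and among the k's with gcd(k, n) = n/d there are phi(d) of them). So the sum equals 143. We also verify directly:
Divisors of 143: 1, 11, 13, 143.
phi values: 1, 10, 12, 120.
Sum = 143.

143


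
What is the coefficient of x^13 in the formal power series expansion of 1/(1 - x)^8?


The negative binomial / multiset identity is
1/(1 - x)^r = sum_{k>=0} C(k + r - 1, r - 1) x^k.
Here r = 8 and k = 13, so the coefficient is
C(13 + 7, 7) = C(20, 7)
= 77520

77520


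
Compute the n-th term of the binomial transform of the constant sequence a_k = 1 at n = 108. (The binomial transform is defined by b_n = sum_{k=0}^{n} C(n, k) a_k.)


With a_k = 1 for all k, b_n = sum_{k=0}^{n} C(n, k) = 2^n by the binomial theorem.
For n = 108: 2^108 = 324518553658426726783156020576256.

324518553658426726783156020576256


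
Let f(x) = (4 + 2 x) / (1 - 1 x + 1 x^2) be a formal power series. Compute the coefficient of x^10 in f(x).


Write f(x) = sum_{k>=0} a_k x^k. Multiplying both sides by 1 - 1 x + 1 x^2 gives
(1 - 1 x + 1 x^2) sum_{k>=0} a_k x^k = 4 + 2 x.
Matching coefficients:
 x^0: a_0 = 4
 x^1: a_1 - 1 a_0 = 2  =>  a_1 = 1*4 + 2 = 6
 x^k (k >= 2): a_k = 1 a_{k-1} - 1 a_{k-2}.
Iterating: a_2 = 2, a_3 = -4, a_4 = -6, a_5 = -2, a_6 = 4, a_7 = 6, a_8 = 2, a_9 = -4, a_10 = -6.
So the coefficient of x^10 is -6.

-6


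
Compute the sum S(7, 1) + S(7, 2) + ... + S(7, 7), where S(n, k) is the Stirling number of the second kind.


By definition, S(n, k) counts partitions of an n-set into exactly k nonempty blocks.
Computing row n = 7 for k = 1..7:
S(7, k): 1, 63, 301, 350, 140, 21, 1
Sum = 877. (This equals Bell_7 since the sum runs over all k.)

877


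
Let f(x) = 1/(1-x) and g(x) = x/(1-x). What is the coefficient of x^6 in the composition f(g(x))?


First simplify the composition: f(g(x)) = 1/(1 - x/(1-x)) = (1-x)/((1-x) - x) = (1-x)/(1-2x).
Now extract the coefficient. Write (1-x)/(1-2x) = 1/(1-2x) - x/(1-2x).
The coefficient of x^n in 1/(1-2x) is 2^n, and in x/(1-2x) is 2^(n-1) (for n >= 1).
So the coefficient of x^6 is 2^6 - 2^5 = 64 - 32 = 32.

32


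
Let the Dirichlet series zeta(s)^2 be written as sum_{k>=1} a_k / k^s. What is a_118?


The Dirichlet convolution of the constant function 1 with itself gives (1 * 1)(k) = sum_{d | k} 1 = d(k), the number of positive divisors of k.
Since zeta(s) = sum_{k>=1} 1/k^s, we have zeta(s)^2 = sum_{k>=1} d(k)/k^s, so a_k = d(k).
For k = 118: the divisors are 1, 2, 59, 118.
Count = 4.

4


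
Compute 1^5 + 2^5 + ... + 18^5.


This power sum has a closed form given by Faulhaber's formula
sum_{k=1}^{m} k^p = (1 / (p + 1)) * sum_{j=0}^{p} C(p + 1, j) B_j m^(p + 1 - j),
but for small m direct computation is fastest:
1 + 32 + 243 + 1024 + 3125 + 7776 + 16807 + 32768 + 59049 + 100000 + 161051 + 248832 + 371293 + 537824 + 759375 + 1048576 + 1419857 + 1889568 = 6657201.

6657201


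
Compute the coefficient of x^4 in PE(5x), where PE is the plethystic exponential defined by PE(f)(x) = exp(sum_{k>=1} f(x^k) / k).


With f(x) = 5x, the exponent is sum_{k>=1} 5 x^k / k = 5 * (-ln(1 - x)). Exponentiating:
PE(5x) = exp(-5 ln(1 - x)) = 1/(1 - x)^5.
By the negative binomial expansion, [x^n] 1/(1 - x)^5 = C(n + 4, 4).
For n = 4: C(8, 4) = 70.

70


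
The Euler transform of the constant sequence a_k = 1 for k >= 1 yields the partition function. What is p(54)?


The Euler transform converts the sequence a_k = 1 into the number of integer partitions.
Using the recurrence or dynamic programming:
p(54) = 386155

386155


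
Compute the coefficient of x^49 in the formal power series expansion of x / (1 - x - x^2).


Let f(x) = sum_{k>=0} a_k x^k. Multiplying f(x) * (1 - x - x^2) = x and matching coefficients gives a_0 = 0, a_1 = 1, and a_k = a_{k-1} + a_{k-2} for k >= 2. These are the Fibonacci numbers F_k.
Iterating from F_0 = 0, F_1 = 1:
F_0=0, F_1=1, F_2=1, F_3=2, F_4=3, F_5=5, F_6=8, F_7=13, F_8=21, F_9=34, ...
F_49 = 7778742049.

7778742049


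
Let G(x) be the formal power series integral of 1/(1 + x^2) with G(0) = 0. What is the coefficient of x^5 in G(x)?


1/(1 + x^2) = sum_{j>=0} (-1)^j x^(2j). Integrating termwise with G(0) = 0:
G(x) = sum_{j>=0} (-1)^j x^(2j+1) / (2j+1) = arctan(x).
Only odd powers are nonzero. For x^5 write 5 = 2*2 + 1, giving
(-1)^2 / 5 = 1/5 = 1/5.

1/5


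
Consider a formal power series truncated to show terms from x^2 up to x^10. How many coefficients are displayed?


From x^2 to x^10 inclusive, the count is 10 - 2 + 1 = 9.

9


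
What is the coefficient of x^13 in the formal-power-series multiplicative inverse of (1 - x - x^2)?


Let the inverse be f(x) = sum_{k>=0} a_k x^k. From f(x) * (1 - x - x^2) = 1 and matching coefficients:
 x^0: a_0 = 1.
 x^1: a_1 - a_0 = 0, so a_1 = 1.
 x^k (k >= 2): a_k - a_{k-1} - a_{k-2} = 0, i.e. a_k = a_{k-1} + a_{k-2}.
This is the Fibonacci-type recurrence shifted so that a_0 = a_1 = 1.
Iterating: a_0=1, a_1=1, a_2=2, a_3=3, a_4=5, a_5=8, a_6=13, a_7=21, a_8=34, a_9=55, ...
a_13 = 377.

377


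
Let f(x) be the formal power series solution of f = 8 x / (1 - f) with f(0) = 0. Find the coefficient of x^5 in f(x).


Apply Lagrange inversion: f = 8 x * phi(f) with phi(t) = 1/(1 - t), so
[x^n] f = 8^n * (1/n) [t^(n-1)] phi(t)^n = 8^n * (1/n) [t^(n-1)] (1 - t)^(-n) = 8^n * (1/n) C(2n - 2, n - 1) = 8^n * C_{n-1}.
For n = 5: C_4 = C(8, 4) / 5 = 70/5 = 14.
With the 8^5 = 32768 factor, the coefficient is 32768 * 14 = 458752.

458752


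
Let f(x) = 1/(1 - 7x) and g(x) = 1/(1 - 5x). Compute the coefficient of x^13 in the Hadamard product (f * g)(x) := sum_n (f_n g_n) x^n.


f has coefficients f_k = 7^k and g has coefficients g_k = 5^k, so the Hadamard product has coefficient (f*g)_k = 7^k * 5^k = 35^k.
For k = 13: 35^13 = 118272717781982421875.

118272717781982421875


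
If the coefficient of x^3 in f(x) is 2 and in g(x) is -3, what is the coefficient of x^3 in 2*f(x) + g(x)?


Scalar multiplication scales coefficients: 2 * 2 = 4.
Then add the g coefficient: 4 + -3
= 1

1


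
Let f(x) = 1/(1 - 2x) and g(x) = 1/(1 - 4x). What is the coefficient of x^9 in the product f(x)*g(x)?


The coefficient of x^n in f*g is the Cauchy product: sum_{k=0}^{n} a^k * b^(n-k).
With a=2, b=4, n=9:
sum_{k=0}^{9} 2^k * 4^(9-k)
= 523776

523776


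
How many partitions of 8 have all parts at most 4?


Using the generating function (1-x)^(-1)(1-x^2)^(-1)...(1-x^4)^(-1),
the coefficient of x^8 counts these restricted partitions.
Result = 15

15


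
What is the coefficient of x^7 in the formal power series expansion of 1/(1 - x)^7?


The expansion 1/(1 - x)^r = sum_{k>=0} C(k + r - 1, r - 1) x^k follows from the multiset / negative-binomial theorem (or from repeated differentiation of the geometric series).
For r = 7 and k = 7:
C(13, 6) = 6227020800 / (720 * 5040) = 1716.

1716


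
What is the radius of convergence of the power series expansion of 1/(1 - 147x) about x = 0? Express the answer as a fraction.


Expanding 1/(1 - 147x) = sum_{k>=0} 147^k x^k, the series converges when |147x| < 1, i.e., |x| < 1/147.
So the radius of convergence is 1/147 = 1/147.

1/147


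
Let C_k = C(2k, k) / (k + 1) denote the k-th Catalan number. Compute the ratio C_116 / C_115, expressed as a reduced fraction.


Using C_k = (2k)! / (k! (k+1)!), the ratio C_{k+1}/C_k simplifies to
C_{k+1}/C_k = [(2k+2)! / ((k+1)! (k+2)!)] * [k! (k+1)! / (2k)!]
 = (2k+2)(2k+1) / ((k+1)(k+2)) = 2(2k+1) / (k+2).
For k = 115: 2(2*115 + 1) / (115 + 2) = 462/117 = 154/39.

154/39


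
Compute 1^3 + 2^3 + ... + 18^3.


This power sum has a closed form given by Faulhaber's formula
sum_{k=1}^{m} k^p = (1 / (p + 1)) * sum_{j=0}^{p} C(p + 1, j) B_j m^(p + 1 - j),
but for small m direct computation is fastest:
1 + 8 + 27 + 64 + 125 + 216 + 343 + 512 + 729 + 1000 + 1331 + 1728 + 2197 + 2744 + 3375 + 4096 + 4913 + 5832 = 29241.

29241


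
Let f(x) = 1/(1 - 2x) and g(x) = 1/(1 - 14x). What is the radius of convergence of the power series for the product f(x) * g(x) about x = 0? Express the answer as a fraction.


The radius of 1/(1 - 2x) is 1/2 (nearest singularity at x = 1/2), and the radius of 1/(1 - 14x) is 1/14.
The product f(x)*g(x) = 1/((1 - 2x)(1 - 14x)) has singularities at both 1/2 and 1/14, so its radius of convergence is the distance to the nearest one:
min(1/2, 1/14) = 1/14.

1/14


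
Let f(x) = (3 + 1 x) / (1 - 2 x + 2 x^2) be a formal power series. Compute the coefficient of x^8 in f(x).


Write f(x) = sum_{k>=0} a_k x^k. Multiplying both sides by 1 - 2 x + 2 x^2 gives
(1 - 2 x + 2 x^2) sum_{k>=0} a_k x^k = 3 + 1 x.
Matching coefficients:
 x^0: a_0 = 3
 x^1: a_1 - 2 a_0 = 1  =>  a_1 = 2*3 + 1 = 7
 x^k (k >= 2): a_k = 2 a_{k-1} - 2 a_{k-2}.
Iterating: a_2 = 8, a_3 = 2, a_4 = -12, a_5 = -28, a_6 = -32, a_7 = -8, a_8 = 48.
So the coefficient of x^8 is 48.

48


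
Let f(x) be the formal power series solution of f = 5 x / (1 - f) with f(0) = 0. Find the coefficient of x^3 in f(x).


Apply Lagrange inversion: f = 5 x * phi(f) with phi(t) = 1/(1 - t), so
[x^n] f = 5^n * (1/n) [t^(n-1)] phi(t)^n = 5^n * (1/n) [t^(n-1)] (1 - t)^(-n) = 5^n * (1/n) C(2n - 2, n - 1) = 5^n * C_{n-1}.
For n = 3: C_2 = C(4, 2) / 3 = 6/3 = 2.
With the 5^3 = 125 factor, the coefficient is 125 * 2 = 250.

250


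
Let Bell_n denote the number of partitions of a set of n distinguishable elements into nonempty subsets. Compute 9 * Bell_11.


Bell_11 can be computed from the Bell triangle or from Dobinski's identity Bell_n = (1/e) * sum_{k>=0} k^n / k!.
Computing Bell_11 = 678570.
Then 9 * 678570 = 6107130.

6107130


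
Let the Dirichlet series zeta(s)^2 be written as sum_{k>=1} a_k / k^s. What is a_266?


The Dirichlet convolution of the constant function 1 with itself gives (1 * 1)(k) = sum_{d | k} 1 = d(k), the number of positive divisors of k.
Since zeta(s) = sum_{k>=1} 1/k^s, we have zeta(s)^2 = sum_{k>=1} d(k)/k^s, so a_k = d(k).
For k = 266: the divisors are 1, 2, 7, 14, 19, 38, 133, 266.
Count = 8.

8


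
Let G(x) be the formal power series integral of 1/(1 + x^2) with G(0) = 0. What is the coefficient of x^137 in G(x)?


1/(1 + x^2) = sum_{j>=0} (-1)^j x^(2j). Integrating termwise with G(0) = 0:
G(x) = sum_{j>=0} (-1)^j x^(2j+1) / (2j+1) = arctan(x).
Only odd powers are nonzero. For x^137 write 137 = 2*68 + 1, giving
(-1)^68 / 137 = 1/137 = 1/137.

1/137


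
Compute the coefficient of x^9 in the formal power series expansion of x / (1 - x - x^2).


Let f(x) = sum_{k>=0} a_k x^k. Multiplying f(x) * (1 - x - x^2) = x and matching coefficients gives a_0 = 0, a_1 = 1, and a_k = a_{k-1} + a_{k-2} for k >= 2. These are the Fibonacci numbers F_k.
Iterating from F_0 = 0, F_1 = 1:
F_0=0, F_1=1, F_2=1, F_3=2, F_4=3, F_5=5, F_6=8, F_7=13, F_8=21, F_9=34
F_9 = 34.

34


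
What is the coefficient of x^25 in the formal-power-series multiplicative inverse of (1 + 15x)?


The inverse is 1/(1 + 15x). Apply the geometric identity 1/(1 - y) = sum_{k>=0} y^k with y = -15x:
1/(1 + 15x) = sum_{k>=0} (-15)^k x^k.
So the coefficient of x^25 is (-15)^25 = -252511682940423488616943359375.

-252511682940423488616943359375


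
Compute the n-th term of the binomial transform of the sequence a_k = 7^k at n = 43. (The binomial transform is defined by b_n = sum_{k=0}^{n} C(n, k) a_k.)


With a_k = 7^k, b_n = sum_{k=0}^{n} C(n, k) 7^k = (1 + 7)^n by the binomial theorem.
For n = 43: (1 + 7)^43 = 8^43 = 680564733841876926926749214863536422912.

680564733841876926926749214863536422912


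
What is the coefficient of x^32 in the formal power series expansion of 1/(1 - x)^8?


The negative binomial / multiset identity is
1/(1 - x)^r = sum_{k>=0} C(k + r - 1, r - 1) x^k.
Here r = 8 and k = 32, so the coefficient is
C(32 + 7, 7) = C(39, 7)
= 15380937

15380937


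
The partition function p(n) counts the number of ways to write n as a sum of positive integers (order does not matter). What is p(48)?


Using the generating function prod_{k>=1} 1/(1-x^k), we compute p(48).
By dynamic programming over parts 1 through 48:
p(48) = 147273

147273


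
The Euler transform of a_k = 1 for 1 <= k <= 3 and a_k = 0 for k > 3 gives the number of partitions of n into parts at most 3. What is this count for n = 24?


Partitions of 24 into parts at most 3:
Using generating function (1-x)^(-1)(1-x^2)^(-1)(1-x^3)^(-1),
the coefficient of x^24 = 61

61


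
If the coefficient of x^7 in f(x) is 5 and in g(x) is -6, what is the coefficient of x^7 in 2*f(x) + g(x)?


Scalar multiplication scales coefficients: 2 * 5 = 10.
Then add the g coefficient: 10 + -6
= 4

4


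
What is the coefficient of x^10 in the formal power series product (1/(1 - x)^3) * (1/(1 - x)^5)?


Combine the factors: (1/(1 - x)^3) * (1/(1 - x)^5) = 1/(1 - x)^8.
Then use 1/(1 - x)^r = sum_{k>=0} C(k + r - 1, r - 1) x^k with r = 8 and k = 10:
C(17, 7) = 19448.

19448


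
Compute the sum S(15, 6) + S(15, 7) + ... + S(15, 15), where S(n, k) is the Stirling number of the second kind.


By definition, S(n, k) counts partitions of an n-set into exactly k nonempty blocks.
Computing row n = 15 for k = 6..15:
S(15, k): 420693273, 408741333, 216627840, 67128490, 12662650, 1479478, 106470, 4550, 105, 1
Sum = 1127444190.

1127444190


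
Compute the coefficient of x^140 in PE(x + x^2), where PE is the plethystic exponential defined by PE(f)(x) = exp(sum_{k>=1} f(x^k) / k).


With f(x) = x + x^2, the exponent is sum_{k>=1} (x^k + x^(2k)) / k = -ln(1 - x) - ln(1 - x^2). Exponentiating:
PE(x + x^2) = 1 / ((1 - x)(1 - x^2)).
This is the generating function for partitions of n into parts of size 1 or 2. The number of 2's can be any j in 0..70, and the rest are 1's, so
[x^140] = floor(140/2) + 1 = 71.

71


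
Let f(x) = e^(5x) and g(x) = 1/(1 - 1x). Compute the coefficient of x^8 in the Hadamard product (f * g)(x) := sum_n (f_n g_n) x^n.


Expanding: f_k = 5^k/k! (from e^(5x)) and g_k = 1^k (from 1/(1 - 1x)). So the Hadamard coefficient (f * g)_k = 5^k 1^k / k! = (5)^k / k!.
For k = 8: 5^8/8! = 390625/40320 = 78125/8064.

78125/8064


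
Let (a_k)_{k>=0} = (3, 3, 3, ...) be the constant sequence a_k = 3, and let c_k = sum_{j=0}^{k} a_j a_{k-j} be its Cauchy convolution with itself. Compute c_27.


Since a_j = 3 for all j >= 0, the convolution sum becomes
c_k = sum_{j=0}^{k} 3 * 3 = 9 * (k + 1).
Equivalently, the generating function of (a_k) is 3/(1 - x) and its square is 9/(1 - x)^2 = sum_{k>=0} 9(k + 1) x^k.
For k = 27: 9 * 28 = 252.

252


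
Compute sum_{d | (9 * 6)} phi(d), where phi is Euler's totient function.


First, 9 * 6 = 54. One classical identity is sum_{d | n} phi(d) = n (each k in [1, n] has a unique gcd with n, and among the k's with gcd(k, n) = n/d there are phi(d) of them). So the sum equals 54. We also verify directly:
Divisors of 54: 1, 2, 3, 6, 9, 18, 27, 54.
phi values: 1, 1, 2, 2, 6, 6, 18, 18.
Sum = 54.

54


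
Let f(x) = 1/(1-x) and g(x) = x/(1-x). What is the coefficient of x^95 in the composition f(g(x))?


First simplify the composition: f(g(x)) = 1/(1 - x/(1-x)) = (1-x)/((1-x) - x) = (1-x)/(1-2x).
Now extract the coefficient. Write (1-x)/(1-2x) = 1/(1-2x) - x/(1-2x).
The coefficient of x^n in 1/(1-2x) is 2^n, and in x/(1-2x) is 2^(n-1) (for n >= 1).
So the coefficient of x^95 is 2^95 - 2^94 = 39614081257132168796771975168 - 19807040628566084398385987584 = 19807040628566084398385987584.

19807040628566084398385987584


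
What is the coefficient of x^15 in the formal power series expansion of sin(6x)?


The Maclaurin series is sin(t) = sum_{k>=0} (-1)^k t^(2k+1) / (2k+1)!, so substituting t = 6x, only odd powers of x are nonzero, with coefficient of x^(2k+1) equal to (-1)^k 6^(2k+1) / (2k+1)!.
Write 15 = 2*7 + 1, giving the coefficient (-1)^7 * 6^15 / 15! = -470184984576/1307674368000 = -314928/875875.

-314928/875875


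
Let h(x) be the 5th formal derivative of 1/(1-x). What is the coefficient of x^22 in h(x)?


Differentiating 5 times: d^5/dx^5 [1/(1-x)] = 5!/(1-x)^6.
The expansion 1/(1-x)^6 = sum_{k>=0} C(k+5, 5) x^k, so the coefficient of x^n in 5!/(1-x)^6 is 5! * C(n+5, 5).
For n = 22: 120 * C(27, 5) = 120 * 80730 = 9687600

9687600


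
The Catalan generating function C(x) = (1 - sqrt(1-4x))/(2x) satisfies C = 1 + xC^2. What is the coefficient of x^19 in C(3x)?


Substituting x -> 3x scales the n-th coefficient by 3^n, so [x^19] C(3x) = 3^19 * C_19.
C_19 = C(2*19, 19)/(20) = 35345263800/20 = 1767263190.
So 3^19 * 1767263190 = 1162261467 * 1767263190 = 2054021907784499730.

2054021907784499730


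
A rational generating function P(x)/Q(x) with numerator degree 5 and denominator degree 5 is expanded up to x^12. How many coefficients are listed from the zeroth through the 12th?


Expanding up to x^12 gives the coefficients for x^0, x^1, ..., x^12.
That is 12 + 1 = 13 coefficients in total.

13


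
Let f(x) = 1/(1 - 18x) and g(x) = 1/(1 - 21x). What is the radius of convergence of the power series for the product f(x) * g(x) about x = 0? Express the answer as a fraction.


The radius of 1/(1 - 18x) is 1/18 (nearest singularity at x = 1/18), and the radius of 1/(1 - 21x) is 1/21.
The product f(x)*g(x) = 1/((1 - 18x)(1 - 21x)) has singularities at both 1/18 and 1/21, so its radius of convergence is the distance to the nearest one:
min(1/18, 1/21) = 1/21.

1/21


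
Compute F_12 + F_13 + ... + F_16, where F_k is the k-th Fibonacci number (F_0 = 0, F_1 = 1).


Use the identity sum_{k=0}^{N} F_k = F_{N+2} - 1 (which follows from F_{k+2} - F_{k+1} = F_k). Then
sum_{k=12}^{16} F_k = (F_{18} - 1) - (F_{13} - 1) = F_{18} - F_{13}.
Computing: F_{18} = 2584, F_{13} = 233, so
Sum = 2584 - 233 = 2351.

2351


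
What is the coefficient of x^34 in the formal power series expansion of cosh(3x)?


The Maclaurin series is cosh(t) = sum_{m>=0} t^(2m) / (2m)!, so substituting t = 3x, only even powers of x are nonzero, with coefficient of x^(2m) equal to 3^(2m) / (2m)!.
For x^34 the coefficient is 3^34/34! = 16677181699666569/295232799039604140847618609643520000000 = 1162261467/20575281381334769320591360000000.

1162261467/20575281381334769320591360000000


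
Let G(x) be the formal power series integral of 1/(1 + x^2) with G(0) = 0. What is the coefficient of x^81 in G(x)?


1/(1 + x^2) = sum_{j>=0} (-1)^j x^(2j). Integrating termwise with G(0) = 0:
G(x) = sum_{j>=0} (-1)^j x^(2j+1) / (2j+1) = arctan(x).
Only odd powers are nonzero. For x^81 write 81 = 2*40 + 1, giving
(-1)^40 / 81 = 1/81 = 1/81.

1/81


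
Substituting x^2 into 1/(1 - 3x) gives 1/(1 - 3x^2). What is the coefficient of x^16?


The coefficient of x^(2m) in 1/(1 - 3x^2) is 3^m.
With n = 16 = 2*8, the coefficient is 3^8 = 6561.

6561


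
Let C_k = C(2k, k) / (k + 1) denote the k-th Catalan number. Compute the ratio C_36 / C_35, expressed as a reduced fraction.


Using C_k = (2k)! / (k! (k+1)!), the ratio C_{k+1}/C_k simplifies to
C_{k+1}/C_k = [(2k+2)! / ((k+1)! (k+2)!)] * [k! (k+1)! / (2k)!]
 = (2k+2)(2k+1) / ((k+1)(k+2)) = 2(2k+1) / (k+2).
For k = 35: 2(2*35 + 1) / (35 + 2) = 142/37 = 142/37.

142/37


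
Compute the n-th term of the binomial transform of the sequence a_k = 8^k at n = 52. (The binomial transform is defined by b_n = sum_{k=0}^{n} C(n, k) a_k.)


With a_k = 8^k, b_n = sum_{k=0}^{n} C(n, k) 8^k = (1 + 8)^n by the binomial theorem.
For n = 52: (1 + 8)^52 = 9^52 = 41745579179292917813953351511015323088870709282081.

41745579179292917813953351511015323088870709282081


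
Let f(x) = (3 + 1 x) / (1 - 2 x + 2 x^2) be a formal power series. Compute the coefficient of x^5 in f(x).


Write f(x) = sum_{k>=0} a_k x^k. Multiplying both sides by 1 - 2 x + 2 x^2 gives
(1 - 2 x + 2 x^2) sum_{k>=0} a_k x^k = 3 + 1 x.
Matching coefficients:
 x^0: a_0 = 3
 x^1: a_1 - 2 a_0 = 1  =>  a_1 = 2*3 + 1 = 7
 x^k (k >= 2): a_k = 2 a_{k-1} - 2 a_{k-2}.
Iterating: a_2 = 8, a_3 = 2, a_4 = -12, a_5 = -28.
So the coefficient of x^5 is -28.

-28


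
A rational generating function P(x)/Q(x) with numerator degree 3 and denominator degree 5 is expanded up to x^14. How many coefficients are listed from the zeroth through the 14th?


Expanding up to x^14 gives the coefficients for x^0, x^1, ..., x^14.
That is 14 + 1 = 15 coefficients in total.

15
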